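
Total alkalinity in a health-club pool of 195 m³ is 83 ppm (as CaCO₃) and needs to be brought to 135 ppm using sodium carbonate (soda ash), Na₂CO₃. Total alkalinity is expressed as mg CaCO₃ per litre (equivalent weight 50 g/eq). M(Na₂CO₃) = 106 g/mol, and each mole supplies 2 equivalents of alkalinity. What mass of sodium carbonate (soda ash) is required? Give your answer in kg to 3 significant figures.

Volume: 195 m³ = 195,000 L.
Alkalinity to add: (135 − 83) = 52 mg/L as CaCO₃ × 195,000 L = 10,140 g as CaCO₃.
Equivalents: 10,140 g ÷ 50 g/eq = 202.8 eq.
Each mole of Na₂CO₃ supplies 2 eq, so 202.8 / 2 = 101.4 mol.
Mass: 101.4 mol × 106 g/mol = 10,750 g.

10.7 kg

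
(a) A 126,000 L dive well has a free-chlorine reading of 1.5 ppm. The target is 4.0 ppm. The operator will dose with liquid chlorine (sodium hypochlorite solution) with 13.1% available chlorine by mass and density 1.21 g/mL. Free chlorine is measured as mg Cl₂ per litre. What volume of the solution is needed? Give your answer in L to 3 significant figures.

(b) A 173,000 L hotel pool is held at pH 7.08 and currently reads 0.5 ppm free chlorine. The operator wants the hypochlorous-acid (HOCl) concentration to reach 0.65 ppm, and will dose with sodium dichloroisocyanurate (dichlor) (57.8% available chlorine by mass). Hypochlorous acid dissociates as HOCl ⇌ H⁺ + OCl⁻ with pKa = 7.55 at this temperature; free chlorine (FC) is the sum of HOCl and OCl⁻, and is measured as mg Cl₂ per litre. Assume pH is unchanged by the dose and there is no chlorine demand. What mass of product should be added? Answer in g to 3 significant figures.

(a) Chlorine deficit: 4.0 − 1.5 = 2.5 ppm = 2.5 mg/L as Cl₂.
(a) Cl₂ equivalent needed: 2.5 mg/L × 126,000 L = 315,000 mg = 315 g.
(a) Product at 13.1% available chlorine: 315 / 0.131 = 2405 g.
(a) Volume at density 1.21 g/mL: 2405 g ÷ 1.21 g/mL = 1987 mL.

(b) [OCl⁻]/[HOCl] = 10^(pH − pKa) = 10^(7.08 − 7.55) = 0.3388; fraction as HOCl = 1/(1 + 0.3388) = 0.7469.
(b) Free chlorine required for 0.65 ppm HOCl: 0.65 / 0.7469 = 0.8702 ppm.
(b) FC to add: 0.8702 − 0.5 = 0.3702 mg/L as Cl₂.
(b) Cl₂ equivalent: 0.3702 mg/L × 173,000 L = 64.05 g.
(b) Product at 57.8% available Cl: 64.05 / 0.578 = 110.8 g.

(a) 1.99 L; (b) 111 g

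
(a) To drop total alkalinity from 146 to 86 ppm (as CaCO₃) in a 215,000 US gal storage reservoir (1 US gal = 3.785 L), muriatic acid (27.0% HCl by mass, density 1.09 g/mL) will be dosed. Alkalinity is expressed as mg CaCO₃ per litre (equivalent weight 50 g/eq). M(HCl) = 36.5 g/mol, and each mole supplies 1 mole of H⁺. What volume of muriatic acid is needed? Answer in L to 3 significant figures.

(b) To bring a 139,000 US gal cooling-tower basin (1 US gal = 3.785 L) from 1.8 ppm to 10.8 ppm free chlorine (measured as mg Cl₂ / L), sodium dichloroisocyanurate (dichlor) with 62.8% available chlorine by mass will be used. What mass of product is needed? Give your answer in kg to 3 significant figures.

(a) Volume: 215,000 US gal × 3.785 L/gal = 813,775 L.
(a) Alkalinity to neutralize: (146 − 86) = 60 mg/L as CaCO₃ × 813,775 L = 48,830 g as CaCO₃.
(a) Equivalents of H⁺ required: 48,830 ÷ 50 g/eq = 976.5 eq = 976.5 mol HCl.
(a) Mass of HCl: 976.5 × 36.5 = 35,640 g.
(a) Mass of 27.0% solution: 35,640 / 0.27 = 132,000 g.
(a) Volume: 132,000 g ÷ 1.09 g/mL = 121,100 mL.

(b) Volume: 139,000 US gal × 3.785 L/gal = 526,115 L.
(b) Chlorine deficit: 10.8 − 1.8 = 9 ppm = 9 mg/L as Cl₂.
(b) Cl₂ equivalent needed: 9 mg/L × 526,115 L = 4,735,000 mg = 4735 g.
(b) Product at 62.8% available chlorine: 4735 / 0.628 = 7540 g.

(a) 121 L; (b) 7.54 kg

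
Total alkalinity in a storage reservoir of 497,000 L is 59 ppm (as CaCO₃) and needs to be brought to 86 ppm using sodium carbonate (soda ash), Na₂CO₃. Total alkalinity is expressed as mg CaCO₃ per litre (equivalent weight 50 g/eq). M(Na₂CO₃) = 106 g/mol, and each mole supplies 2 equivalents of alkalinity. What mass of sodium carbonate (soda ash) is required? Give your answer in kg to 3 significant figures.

14.2 kg

Alkalinity to add: (86 − 59) = 27 mg/L as CaCO₃ × 497,000 L = 13,420 g as CaCO₃.
Equivalents: 13,420 g ÷ 50 g/eq = 268.4 eq.
Each mole of Na₂CO₃ supplies 2 eq, so 268.4 / 2 = 134.2 mol.
Mass: 134.2 mol × 106 g/mol = 14,220 g.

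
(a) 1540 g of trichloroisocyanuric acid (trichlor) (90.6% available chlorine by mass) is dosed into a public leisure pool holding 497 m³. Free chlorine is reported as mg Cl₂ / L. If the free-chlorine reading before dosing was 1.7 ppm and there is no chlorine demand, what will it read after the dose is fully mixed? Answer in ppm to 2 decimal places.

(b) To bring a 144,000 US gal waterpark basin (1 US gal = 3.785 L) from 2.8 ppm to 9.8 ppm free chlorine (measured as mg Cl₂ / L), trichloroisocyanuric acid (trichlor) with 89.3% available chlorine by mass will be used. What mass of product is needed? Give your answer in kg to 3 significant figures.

(a) 4.51 ppm; (b) 4.27 kg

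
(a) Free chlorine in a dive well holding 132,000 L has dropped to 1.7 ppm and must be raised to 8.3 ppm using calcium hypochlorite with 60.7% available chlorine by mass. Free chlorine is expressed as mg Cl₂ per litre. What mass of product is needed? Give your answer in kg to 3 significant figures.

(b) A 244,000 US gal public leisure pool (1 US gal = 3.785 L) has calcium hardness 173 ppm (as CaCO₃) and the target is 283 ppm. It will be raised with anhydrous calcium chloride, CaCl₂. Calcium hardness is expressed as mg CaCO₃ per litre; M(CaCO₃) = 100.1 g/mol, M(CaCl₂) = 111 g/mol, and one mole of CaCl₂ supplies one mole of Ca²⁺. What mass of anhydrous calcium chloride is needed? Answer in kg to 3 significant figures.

(a) 1.44 kg; (b) 113 kg

(a) Chlorine deficit: 8.3 − 1.7 = 6.6 ppm = 6.6 mg/L as Cl₂.
(a) Cl₂ equivalent needed: 6.6 mg/L × 132,000 L = 871,200 mg = 871.2 g.
(a) Product at 60.7% available chlorine: 871.2 / 0.607 = 1435 g.

(b) Volume: 244,000 US gal × 3.785 L/gal = 923,540 L.
(b) Hardness to add: (283 − 173) = 110 mg/L as CaCO₃ × 923,540 L = 101,600 g as CaCO₃.
(b) Moles of Ca²⁺ (1 mol Ca²⁺ ≡ 1 mol CaCO₃): 101,600 / 100.1 g/mol = 1015 mol.
(b) Mass of CaCl₂: 1015 × 111 = 112,700 g.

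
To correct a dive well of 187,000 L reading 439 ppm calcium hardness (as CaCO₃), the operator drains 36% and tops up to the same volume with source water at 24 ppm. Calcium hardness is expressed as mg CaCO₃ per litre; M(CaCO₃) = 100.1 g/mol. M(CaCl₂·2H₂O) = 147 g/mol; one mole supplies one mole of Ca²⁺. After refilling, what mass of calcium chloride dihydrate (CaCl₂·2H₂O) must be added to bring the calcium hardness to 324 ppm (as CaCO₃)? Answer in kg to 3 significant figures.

9.45 kg

After draining 36% and refilling: 439 × 0.64 + 24 × 0.36 = 289.6 ppm.
Deficit to target: 324 − 289.6 = 34.4 mg/L.
As CaCO₃: 34.4 mg/L × 187,000 L = 6433 g; ÷ 100.1 = 64.26 mol Ca²⁺.
Mass: 64.26 × 147 = 9447 g.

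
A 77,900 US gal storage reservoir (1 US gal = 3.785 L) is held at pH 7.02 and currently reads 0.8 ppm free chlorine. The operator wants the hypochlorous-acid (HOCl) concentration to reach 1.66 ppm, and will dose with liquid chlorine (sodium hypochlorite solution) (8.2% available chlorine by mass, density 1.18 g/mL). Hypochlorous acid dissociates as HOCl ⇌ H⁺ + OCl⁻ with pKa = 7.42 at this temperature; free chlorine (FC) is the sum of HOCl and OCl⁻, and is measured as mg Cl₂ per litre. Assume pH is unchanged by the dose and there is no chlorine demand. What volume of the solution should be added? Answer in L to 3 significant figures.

4.63 L

Volume: 77,900 US gal × 3.785 L/gal = 294,852 L.
[OCl⁻]/[HOCl] = 10^(pH − pKa) = 10^(7.02 − 7.42) = 0.3981; fraction as HOCl = 1/(1 + 0.3981) = 0.7153.
Free chlorine required for 1.66 ppm HOCl: 1.66 / 0.7153 = 2.321 ppm.
FC to add: 2.321 − 0.8 = 1.521 mg/L as Cl₂.
Cl₂ equivalent: 1.521 mg/L × 294,852 L = 448.4 g.
Product at 8.2% available Cl: 448.4 / 0.082 = 5469 g.
Volume: 5469 g ÷ 1.18 g/mL = 4634 mL.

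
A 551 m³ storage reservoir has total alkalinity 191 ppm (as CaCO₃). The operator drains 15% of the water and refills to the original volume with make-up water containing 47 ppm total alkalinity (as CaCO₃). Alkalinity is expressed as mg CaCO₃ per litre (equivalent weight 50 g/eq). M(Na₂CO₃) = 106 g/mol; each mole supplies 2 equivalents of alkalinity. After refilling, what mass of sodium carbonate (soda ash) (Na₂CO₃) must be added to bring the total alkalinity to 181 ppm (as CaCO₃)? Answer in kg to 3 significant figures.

Volume: 551 m³ = 551,000 L.
After draining 15% and refilling: 191 × 0.85 + 47 × 0.15 = 169.4 ppm.
Deficit to target: 181 − 169.4 = 11.6 mg/L.
As CaCO₃: 11.6 mg/L × 551,000 L = 6392 g; ÷ 50 g/eq ÷ 2 = 63.92 mol Na₂CO₃.
Mass: 63.92 × 106 = 6775 g.

6.78 kg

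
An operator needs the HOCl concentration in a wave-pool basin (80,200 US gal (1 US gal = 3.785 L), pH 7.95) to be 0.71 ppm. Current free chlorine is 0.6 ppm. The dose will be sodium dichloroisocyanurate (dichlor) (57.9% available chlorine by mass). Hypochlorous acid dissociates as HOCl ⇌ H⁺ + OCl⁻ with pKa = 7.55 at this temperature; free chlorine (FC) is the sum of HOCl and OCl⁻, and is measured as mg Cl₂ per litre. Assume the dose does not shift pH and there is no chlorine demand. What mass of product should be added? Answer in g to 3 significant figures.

Volume: 80,200 US gal × 3.785 L/gal = 303,557 L.
[OCl⁻]/[HOCl] = 10^(pH − pKa) = 10^(7.95 − 7.55) = 2.512; fraction as HOCl = 1/(1 + 2.512) = 0.2847.
Free chlorine required for 0.71 ppm HOCl: 0.71 / 0.2847 = 2.493 ppm.
FC to add: 2.493 − 0.6 = 1.893 mg/L as Cl₂.
Cl₂ equivalent: 1.893 mg/L × 303,557 L = 574.8 g.
Product at 57.9% available Cl: 574.8 / 0.579 = 992.7 g.

993 g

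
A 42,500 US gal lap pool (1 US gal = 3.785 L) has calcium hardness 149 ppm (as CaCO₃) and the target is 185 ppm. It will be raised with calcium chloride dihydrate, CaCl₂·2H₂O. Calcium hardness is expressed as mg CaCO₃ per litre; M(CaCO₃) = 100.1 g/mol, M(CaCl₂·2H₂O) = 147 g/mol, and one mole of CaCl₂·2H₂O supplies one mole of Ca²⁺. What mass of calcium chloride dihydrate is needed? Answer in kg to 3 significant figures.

Volume: 42,500 US gal × 3.785 L/gal = 160,862 L.
Hardness to add: (185 − 149) = 36 mg/L as CaCO₃ × 160,862 L = 5791 g as CaCO₃.
Moles of Ca²⁺ (1 mol Ca²⁺ ≡ 1 mol CaCO₃): 5791 / 100.1 g/mol = 57.85 mol.
Mass of CaCl₂·2H₂O: 57.85 × 147 = 8504 g.

8.50 kg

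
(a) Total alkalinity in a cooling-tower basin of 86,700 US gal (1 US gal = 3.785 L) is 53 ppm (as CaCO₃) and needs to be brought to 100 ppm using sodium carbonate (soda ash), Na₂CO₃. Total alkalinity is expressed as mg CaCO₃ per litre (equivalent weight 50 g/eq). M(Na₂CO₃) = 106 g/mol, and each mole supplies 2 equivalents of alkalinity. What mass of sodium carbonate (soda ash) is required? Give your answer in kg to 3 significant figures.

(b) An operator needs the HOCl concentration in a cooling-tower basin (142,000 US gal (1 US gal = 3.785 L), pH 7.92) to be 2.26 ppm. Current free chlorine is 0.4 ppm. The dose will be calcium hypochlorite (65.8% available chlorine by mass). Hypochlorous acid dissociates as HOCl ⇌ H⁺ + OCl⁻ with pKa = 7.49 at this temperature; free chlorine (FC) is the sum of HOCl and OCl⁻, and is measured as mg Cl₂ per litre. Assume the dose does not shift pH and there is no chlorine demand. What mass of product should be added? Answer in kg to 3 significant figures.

(a) 16.3 kg; (b) 6.49 kg

(a) Volume: 86,700 US gal × 3.785 L/gal = 328,160 L.
(a) Alkalinity to add: (100 − 53) = 47 mg/L as CaCO₃ × 328,160 L = 15,420 g as CaCO₃.
(a) Equivalents: 15,420 g ÷ 50 g/eq = 308.5 eq.
(a) Each mole of Na₂CO₃ supplies 2 eq, so 308.5 / 2 = 154.2 mol.
(a) Mass: 154.2 mol × 106 g/mol = 16,350 g.

(b) Volume: 142,000 US gal × 3.785 L/gal = 537,470 L.
(b) [OCl⁻]/[HOCl] = 10^(pH − pKa) = 10^(7.92 − 7.49) = 2.692; fraction as HOCl = 1/(1 + 2.692) = 0.2709.
(b) Free chlorine required for 2.26 ppm HOCl: 2.26 / 0.2709 = 8.343 ppm.
(b) FC to add: 8.343 − 0.4 = 7.943 mg/L as Cl₂.
(b) Cl₂ equivalent: 7.943 mg/L × 537,470 L = 4269 g.
(b) Product at 65.8% available Cl: 4269 / 0.658 = 6488 g.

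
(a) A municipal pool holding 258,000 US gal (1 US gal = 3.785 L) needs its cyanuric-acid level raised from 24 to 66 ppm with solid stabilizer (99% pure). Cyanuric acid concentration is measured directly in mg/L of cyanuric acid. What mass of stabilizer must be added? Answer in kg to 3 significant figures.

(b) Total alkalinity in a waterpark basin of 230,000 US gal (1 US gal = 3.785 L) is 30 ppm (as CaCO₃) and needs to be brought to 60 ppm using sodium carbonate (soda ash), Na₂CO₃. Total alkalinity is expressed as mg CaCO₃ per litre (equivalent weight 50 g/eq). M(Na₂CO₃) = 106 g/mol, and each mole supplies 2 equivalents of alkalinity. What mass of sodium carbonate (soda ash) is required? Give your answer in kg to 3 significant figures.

(a) 41.4 kg; (b) 27.7 kg

(a) Volume: 258,000 US gal × 3.785 L/gal = 976,530 L.
(a) CYA to add: (66 − 24) = 42 mg/L × 976,530 L = 41,010 g cyanuric acid.
(a) At 99% purity: 41,010 / 0.99 = 41,430 g product.

(b) Volume: 230,000 US gal × 3.785 L/gal = 870,550 L.
(b) Alkalinity to add: (60 − 30) = 30 mg/L as CaCO₃ × 870,550 L = 26,120 g as CaCO₃.
(b) Equivalents: 26,120 g ÷ 50 g/eq = 522.3 eq.
(b) Each mole of Na₂CO₃ supplies 2 eq, so 522.3 / 2 = 261.2 mol.
(b) Mass: 261.2 mol × 106 g/mol = 27,680 g.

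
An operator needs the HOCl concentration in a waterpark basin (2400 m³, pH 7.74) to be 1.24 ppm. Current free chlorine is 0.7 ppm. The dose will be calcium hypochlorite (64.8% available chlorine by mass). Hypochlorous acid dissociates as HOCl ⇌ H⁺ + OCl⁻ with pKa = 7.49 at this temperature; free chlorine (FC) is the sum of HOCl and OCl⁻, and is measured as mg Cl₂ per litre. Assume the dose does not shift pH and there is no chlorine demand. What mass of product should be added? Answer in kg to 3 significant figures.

Volume: 2400 m³ = 2,400,000 L.
[OCl⁻]/[HOCl] = 10^(pH − pKa) = 10^(7.74 − 7.49) = 1.778; fraction as HOCl = 1/(1 + 1.778) = 0.3599.
Free chlorine required for 1.24 ppm HOCl: 1.24 / 0.3599 = 3.445 ppm.
FC to add: 3.445 − 0.7 = 2.745 mg/L as Cl₂.
Cl₂ equivalent: 2.745 mg/L × 2,400,000 L = 6588 g.
Product at 64.8% available Cl: 6588 / 0.648 = 10,170 g.

10.2 kg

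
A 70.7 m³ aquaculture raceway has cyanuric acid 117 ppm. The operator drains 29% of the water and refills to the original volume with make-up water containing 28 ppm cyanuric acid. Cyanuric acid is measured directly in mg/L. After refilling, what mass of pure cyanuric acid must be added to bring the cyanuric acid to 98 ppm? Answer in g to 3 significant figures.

Volume: 70.7 m³ = 70,700 L.
After draining 29% and refilling: 117 × 0.71 + 28 × 0.29 = 91.19 ppm.
Deficit to target: 98 − 91.19 = 6.81 mg/L.
Mass: 6.81 mg/L × 70,700 L = 481.5 g cyanuric acid.

481 g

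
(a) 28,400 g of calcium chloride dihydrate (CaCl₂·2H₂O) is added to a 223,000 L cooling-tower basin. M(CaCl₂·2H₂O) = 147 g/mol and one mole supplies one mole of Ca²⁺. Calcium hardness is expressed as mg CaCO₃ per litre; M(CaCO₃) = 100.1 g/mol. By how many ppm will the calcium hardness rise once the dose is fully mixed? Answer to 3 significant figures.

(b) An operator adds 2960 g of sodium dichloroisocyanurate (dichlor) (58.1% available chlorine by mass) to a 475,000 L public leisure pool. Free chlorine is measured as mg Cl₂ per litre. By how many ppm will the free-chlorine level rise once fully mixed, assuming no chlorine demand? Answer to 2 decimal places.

(a) Moles of Ca²⁺: 28,400 g ÷ 147 g/mol = 193.2 mol.
(a) As CaCO₃: 193.2 mol × 100.1 g/mol = 19,340 g.
(a) Rise: 19,340 g / 223,000 L × 1000 = 86.72 mg/L.

(b) Available chlorine delivered: 2960 g × 0.581 = 1720 g as Cl₂.
(b) Concentration rise: 1720 g / 475,000 L = 3.621 mg/L = 3.62 ppm.

(a) 86.7 ppm; (b) 3.62 ppm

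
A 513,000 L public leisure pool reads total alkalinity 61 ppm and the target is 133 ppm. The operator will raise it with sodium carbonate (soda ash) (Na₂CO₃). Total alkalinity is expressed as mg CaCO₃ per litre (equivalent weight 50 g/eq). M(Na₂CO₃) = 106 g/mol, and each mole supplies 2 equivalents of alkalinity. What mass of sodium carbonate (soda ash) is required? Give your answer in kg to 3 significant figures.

Alkalinity to add: (133 − 61) = 72 mg/L as CaCO₃ × 513,000 L = 36,940 g as CaCO₃.
Equivalents: 36,940 g ÷ 50 g/eq = 738.7 eq.
Each mole of Na₂CO₃ supplies 2 eq, so 738.7 / 2 = 369.4 mol.
Mass: 369.4 mol × 106 g/mol = 39,150 g.

39.2 kg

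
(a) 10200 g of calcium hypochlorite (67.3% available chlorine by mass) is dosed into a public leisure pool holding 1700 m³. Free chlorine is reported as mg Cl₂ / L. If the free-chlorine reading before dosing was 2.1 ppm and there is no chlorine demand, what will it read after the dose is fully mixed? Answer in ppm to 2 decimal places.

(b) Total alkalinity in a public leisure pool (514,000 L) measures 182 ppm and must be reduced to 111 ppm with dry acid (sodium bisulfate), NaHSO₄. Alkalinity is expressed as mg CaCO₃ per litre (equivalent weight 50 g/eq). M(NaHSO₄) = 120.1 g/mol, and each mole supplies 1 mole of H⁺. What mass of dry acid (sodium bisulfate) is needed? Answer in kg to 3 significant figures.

(a) Volume: 1700 m³ = 1,700,000 L.
(a) Available chlorine delivered: 10,200 g × 0.673 = 6865 g as Cl₂.
(a) Concentration rise: 6865 g / 1,700,000 L = 4.038 mg/L = 4.04 ppm.
(a) Final FC: 2.1 + 4.04 = 6.14 ppm.

(b) Alkalinity to neutralize: (182 − 111) = 71 mg/L as CaCO₃ × 514,000 L = 36,490 g as CaCO₃.
(b) Equivalents of H⁺ required: 36,490 ÷ 50 g/eq = 729.9 eq = 729.9 mol NaHSO₄.
(b) Mass of NaHSO₄: 729.9 × 120.1 = 87,660 g.

(a) 6.14 ppm; (b) 87.7 kg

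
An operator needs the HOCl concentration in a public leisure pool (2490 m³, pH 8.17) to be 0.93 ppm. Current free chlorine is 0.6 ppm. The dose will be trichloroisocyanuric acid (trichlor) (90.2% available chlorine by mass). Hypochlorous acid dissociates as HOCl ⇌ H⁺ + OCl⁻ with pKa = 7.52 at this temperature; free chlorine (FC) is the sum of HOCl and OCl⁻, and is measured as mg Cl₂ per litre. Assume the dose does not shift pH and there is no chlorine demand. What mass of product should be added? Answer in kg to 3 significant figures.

12.4 kg

Volume: 2490 m³ = 2,490,000 L.
[OCl⁻]/[HOCl] = 10^(pH − pKa) = 10^(8.17 − 7.52) = 4.467; fraction as HOCl = 1/(1 + 4.467) = 0.1829.
Free chlorine required for 0.93 ppm HOCl: 0.93 / 0.1829 = 5.084 ppm.
FC to add: 5.084 − 0.6 = 4.484 mg/L as Cl₂.
Cl₂ equivalent: 4.484 mg/L × 2,490,000 L = 11,170 g.
Product at 90.2% available Cl: 11,170 / 0.902 = 12,380 g.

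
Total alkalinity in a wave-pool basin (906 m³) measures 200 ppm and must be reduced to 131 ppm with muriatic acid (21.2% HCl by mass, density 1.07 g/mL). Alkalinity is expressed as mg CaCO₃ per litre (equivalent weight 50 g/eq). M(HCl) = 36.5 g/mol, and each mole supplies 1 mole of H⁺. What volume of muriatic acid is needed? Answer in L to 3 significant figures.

201 L

Volume: 906 m³ = 906,000 L.
Alkalinity to neutralize: (200 − 131) = 69 mg/L as CaCO₃ × 906,000 L = 62,510 g as CaCO₃.
Equivalents of H⁺ required: 62,510 ÷ 50 g/eq = 1250 eq = 1250 mol HCl.
Mass of HCl: 1250 × 36.5 = 45,640 g.
Mass of 21.2% solution: 45,640 / 0.212 = 215,300 g.
Volume: 215,300 g ÷ 1.07 g/mL = 201,200 mL.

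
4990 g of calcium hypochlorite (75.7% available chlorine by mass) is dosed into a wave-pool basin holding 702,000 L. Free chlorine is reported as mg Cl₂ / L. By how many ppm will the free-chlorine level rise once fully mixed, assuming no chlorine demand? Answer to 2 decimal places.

5.38 ppm

Available chlorine delivered: 4990 g × 0.757 = 3777 g as Cl₂.
Concentration rise: 3777 g / 702,000 L = 5.381 mg/L = 5.38 ppm.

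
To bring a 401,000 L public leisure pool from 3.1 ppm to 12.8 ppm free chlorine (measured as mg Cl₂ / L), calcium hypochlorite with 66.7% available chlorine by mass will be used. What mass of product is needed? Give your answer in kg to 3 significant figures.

Chlorine deficit: 12.8 − 3.1 = 9.7 ppm = 9.7 mg/L as Cl₂.
Cl₂ equivalent needed: 9.7 mg/L × 401,000 L = 3,890,000 mg = 3890 g.
Product at 66.7% available chlorine: 3890 / 0.667 = 5832 g.

5.83 kg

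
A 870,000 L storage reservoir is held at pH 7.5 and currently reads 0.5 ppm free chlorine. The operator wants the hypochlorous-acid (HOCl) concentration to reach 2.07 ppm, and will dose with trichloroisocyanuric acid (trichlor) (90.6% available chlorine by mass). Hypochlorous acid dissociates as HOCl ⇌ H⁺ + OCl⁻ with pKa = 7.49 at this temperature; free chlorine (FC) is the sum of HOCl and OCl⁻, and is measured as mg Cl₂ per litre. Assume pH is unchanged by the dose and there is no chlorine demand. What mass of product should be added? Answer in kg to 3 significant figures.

[OCl⁻]/[HOCl] = 10^(pH − pKa) = 10^(7.5 − 7.49) = 1.023; fraction as HOCl = 1/(1 + 1.023) = 0.4942.
Free chlorine required for 2.07 ppm HOCl: 2.07 / 0.4942 = 4.188 ppm.
FC to add: 4.188 − 0.5 = 3.688 mg/L as Cl₂.
Cl₂ equivalent: 3.688 mg/L × 870,000 L = 3209 g.
Product at 90.6% available Cl: 3209 / 0.906 = 3542 g.

3.54 kg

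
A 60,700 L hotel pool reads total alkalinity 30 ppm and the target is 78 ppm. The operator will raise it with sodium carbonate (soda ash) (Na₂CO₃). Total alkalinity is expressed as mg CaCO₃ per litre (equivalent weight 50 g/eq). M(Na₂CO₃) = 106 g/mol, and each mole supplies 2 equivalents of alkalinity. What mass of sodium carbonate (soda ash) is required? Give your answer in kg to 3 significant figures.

Alkalinity to add: (78 − 30) = 48 mg/L as CaCO₃ × 60,700 L = 2914 g as CaCO₃.
Equivalents: 2914 g ÷ 50 g/eq = 58.27 eq.
Each mole of Na₂CO₃ supplies 2 eq, so 58.27 / 2 = 29.14 mol.
Mass: 29.14 mol × 106 g/mol = 3088 g.

3.09 kg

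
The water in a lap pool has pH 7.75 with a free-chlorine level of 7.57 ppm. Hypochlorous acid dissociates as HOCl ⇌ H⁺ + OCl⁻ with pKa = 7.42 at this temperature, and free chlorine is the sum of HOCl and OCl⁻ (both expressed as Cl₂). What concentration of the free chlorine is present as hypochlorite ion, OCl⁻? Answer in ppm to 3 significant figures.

[OCl⁻]/[HOCl] = 10^(pH − pKa) = 10^(7.75 − 7.42) = 10^0.33 = 2.138.
Fraction as HOCl = 1 / (1 + 2.138) = 0.3187.
OCl⁻ = (1 − 0.3187) × 7.57 ppm = 5.158 ppm.

5.16 ppm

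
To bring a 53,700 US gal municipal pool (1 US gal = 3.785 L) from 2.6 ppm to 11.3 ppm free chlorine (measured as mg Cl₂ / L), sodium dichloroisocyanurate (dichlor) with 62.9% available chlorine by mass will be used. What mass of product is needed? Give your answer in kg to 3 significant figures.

Volume: 53,700 US gal × 3.785 L/gal = 203,254 L.
Chlorine deficit: 11.3 − 2.6 = 8.7 ppm = 8.7 mg/L as Cl₂.
Cl₂ equivalent needed: 8.7 mg/L × 203,254 L = 1,768,000 mg = 1768 g.
Product at 62.9% available chlorine: 1768 / 0.629 = 2811 g.

2.81 kg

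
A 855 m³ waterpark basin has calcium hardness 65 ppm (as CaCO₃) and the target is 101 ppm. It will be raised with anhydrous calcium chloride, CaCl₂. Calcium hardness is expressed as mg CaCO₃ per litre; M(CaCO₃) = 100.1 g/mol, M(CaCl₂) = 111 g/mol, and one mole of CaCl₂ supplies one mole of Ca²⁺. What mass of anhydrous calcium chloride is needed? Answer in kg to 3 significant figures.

34.1 kg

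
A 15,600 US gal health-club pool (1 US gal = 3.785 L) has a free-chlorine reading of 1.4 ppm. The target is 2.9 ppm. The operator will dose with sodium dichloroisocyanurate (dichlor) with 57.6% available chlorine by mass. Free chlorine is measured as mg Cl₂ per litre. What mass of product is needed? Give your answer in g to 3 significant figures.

Volume: 15,600 US gal × 3.785 L/gal = 59,046 L.
Chlorine deficit: 2.9 − 1.4 = 1.5 ppm = 1.5 mg/L as Cl₂.
Cl₂ equivalent needed: 1.5 mg/L × 59,046 L = 88,570 mg = 88.57 g.
Product at 57.6% available chlorine: 88.57 / 0.576 = 153.8 g.

154 g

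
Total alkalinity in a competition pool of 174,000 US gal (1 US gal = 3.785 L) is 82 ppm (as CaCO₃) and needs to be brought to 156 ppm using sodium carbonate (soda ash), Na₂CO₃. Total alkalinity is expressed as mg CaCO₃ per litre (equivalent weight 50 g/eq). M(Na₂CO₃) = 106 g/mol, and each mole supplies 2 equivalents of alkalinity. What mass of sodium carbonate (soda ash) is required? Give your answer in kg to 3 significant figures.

Volume: 174,000 US gal × 3.785 L/gal = 658,590 L.
Alkalinity to add: (156 − 82) = 74 mg/L as CaCO₃ × 658,590 L = 48,740 g as CaCO₃.
Equivalents: 48,740 g ÷ 50 g/eq = 974.7 eq.
Each mole of Na₂CO₃ supplies 2 eq, so 974.7 / 2 = 487.4 mol.
Mass: 487.4 mol × 106 g/mol = 51,660 g.

51.7 kg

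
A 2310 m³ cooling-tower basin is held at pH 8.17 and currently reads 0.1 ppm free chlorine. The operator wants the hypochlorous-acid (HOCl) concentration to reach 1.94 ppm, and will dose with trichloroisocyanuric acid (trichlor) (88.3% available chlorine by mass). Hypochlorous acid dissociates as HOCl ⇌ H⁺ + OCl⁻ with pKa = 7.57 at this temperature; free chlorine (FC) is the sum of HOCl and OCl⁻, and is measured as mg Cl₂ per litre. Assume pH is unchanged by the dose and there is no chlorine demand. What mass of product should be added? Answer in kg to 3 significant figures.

Volume: 2310 m³ = 2,310,000 L.
[OCl⁻]/[HOCl] = 10^(pH − pKa) = 10^(8.17 − 7.57) = 3.981; fraction as HOCl = 1/(1 + 3.981) = 0.2008.
Free chlorine required for 1.94 ppm HOCl: 1.94 / 0.2008 = 9.663 ppm.
FC to add: 9.663 − 0.1 = 9.563 mg/L as Cl₂.
Cl₂ equivalent: 9.563 mg/L × 2,310,000 L = 22,090 g.
Product at 88.3% available Cl: 22,090 / 0.883 = 25,020 g.

25.0 kg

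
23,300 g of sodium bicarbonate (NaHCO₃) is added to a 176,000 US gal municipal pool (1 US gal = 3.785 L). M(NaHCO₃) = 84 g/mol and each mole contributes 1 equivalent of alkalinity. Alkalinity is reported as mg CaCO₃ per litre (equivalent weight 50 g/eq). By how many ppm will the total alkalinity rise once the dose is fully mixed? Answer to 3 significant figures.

Volume: 176,000 US gal × 3.785 L/gal = 666,160 L.
Moles of NaHCO₃: 23,300 g ÷ 84 g/mol = 277.4 mol → 277.4 eq of alkalinity.
As CaCO₃: 277.4 eq × 50 g/eq = 13,870 g.
Rise: 13,870 g / 666,160 L × 1000 = 20.82 mg/L.

20.8 ppm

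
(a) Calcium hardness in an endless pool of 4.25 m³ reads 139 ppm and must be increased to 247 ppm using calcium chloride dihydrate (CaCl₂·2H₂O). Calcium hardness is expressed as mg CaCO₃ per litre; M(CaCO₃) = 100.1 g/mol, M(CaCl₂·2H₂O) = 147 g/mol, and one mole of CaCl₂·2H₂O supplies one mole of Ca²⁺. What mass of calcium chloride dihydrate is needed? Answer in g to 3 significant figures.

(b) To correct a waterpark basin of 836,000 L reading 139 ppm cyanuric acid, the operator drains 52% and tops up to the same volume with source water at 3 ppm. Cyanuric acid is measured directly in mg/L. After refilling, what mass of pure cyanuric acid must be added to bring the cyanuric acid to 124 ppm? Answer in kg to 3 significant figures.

(a) 674 g; (b) 46.6 kg

(a) Volume: 4.25 m³ = 4,250 L.
(a) Hardness to add: (247 − 139) = 108 mg/L as CaCO₃ × 4,250 L = 459 g as CaCO₃.
(a) Moles of Ca²⁺ (1 mol Ca²⁺ ≡ 1 mol CaCO₃): 459 / 100.1 g/mol = 4.585 mol.
(a) Mass of CaCl₂·2H₂O: 4.585 × 147 = 674.1 g.

(b) After draining 52% and refilling: 139 × 0.48 + 3 × 0.52 = 68.28 ppm.
(b) Deficit to target: 124 − 68.28 = 55.72 mg/L.
(b) Mass: 55.72 mg/L × 836,000 L = 46,580 g cyanuric acid.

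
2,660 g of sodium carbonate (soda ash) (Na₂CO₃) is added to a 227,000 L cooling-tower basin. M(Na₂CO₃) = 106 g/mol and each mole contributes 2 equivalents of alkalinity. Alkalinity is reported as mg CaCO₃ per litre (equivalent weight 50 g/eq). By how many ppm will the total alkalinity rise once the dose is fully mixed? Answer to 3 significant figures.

11.1 ppm

Moles of Na₂CO₃: 2,660 g ÷ 106 g/mol = 25.09 mol → 50.19 eq of alkalinity.
As CaCO₃: 50.19 eq × 50 g/eq = 2509 g.
Rise: 2509 g / 227,000 L × 1000 = 11.05 mg/L.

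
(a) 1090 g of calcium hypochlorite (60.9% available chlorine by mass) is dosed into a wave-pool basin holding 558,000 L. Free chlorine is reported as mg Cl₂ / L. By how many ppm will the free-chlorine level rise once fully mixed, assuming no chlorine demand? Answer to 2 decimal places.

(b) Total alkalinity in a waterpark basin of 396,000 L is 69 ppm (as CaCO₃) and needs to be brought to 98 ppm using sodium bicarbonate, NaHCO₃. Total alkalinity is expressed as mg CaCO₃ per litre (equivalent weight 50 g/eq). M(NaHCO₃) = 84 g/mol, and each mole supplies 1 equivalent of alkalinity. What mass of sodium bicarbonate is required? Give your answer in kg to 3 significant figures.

(a) 1.19 ppm; (b) 19.3 kg

(a) Available chlorine delivered: 1090 g × 0.609 = 663.8 g as Cl₂.
(a) Concentration rise: 663.8 g / 558,000 L = 1.19 mg/L = 1.19 ppm.

(b) Alkalinity to add: (98 − 69) = 29 mg/L as CaCO₃ × 396,000 L = 11,480 g as CaCO₃.
(b) Equivalents: 11,480 g ÷ 50 g/eq = 229.7 eq.
(b) NaHCO₃ supplies 1 eq per mole → 229.7 mol.
(b) Mass: 229.7 mol × 84 g/mol = 19,290 g.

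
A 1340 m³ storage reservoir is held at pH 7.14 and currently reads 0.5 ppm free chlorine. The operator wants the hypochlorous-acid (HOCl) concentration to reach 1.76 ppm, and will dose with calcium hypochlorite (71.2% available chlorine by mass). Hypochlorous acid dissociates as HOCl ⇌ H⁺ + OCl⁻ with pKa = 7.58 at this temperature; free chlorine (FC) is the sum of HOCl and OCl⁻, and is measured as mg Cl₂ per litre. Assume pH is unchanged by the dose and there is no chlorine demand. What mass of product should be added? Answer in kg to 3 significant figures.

3.57 kg

Volume: 1340 m³ = 1,340,000 L.
[OCl⁻]/[HOCl] = 10^(pH − pKa) = 10^(7.14 − 7.58) = 0.3631; fraction as HOCl = 1/(1 + 0.3631) = 0.7336.
Free chlorine required for 1.76 ppm HOCl: 1.76 / 0.7336 = 2.399 ppm.
FC to add: 2.399 − 0.5 = 1.899 mg/L as Cl₂.
Cl₂ equivalent: 1.899 mg/L × 1,340,000 L = 2545 g.
Product at 71.2% available Cl: 2545 / 0.712 = 3574 g.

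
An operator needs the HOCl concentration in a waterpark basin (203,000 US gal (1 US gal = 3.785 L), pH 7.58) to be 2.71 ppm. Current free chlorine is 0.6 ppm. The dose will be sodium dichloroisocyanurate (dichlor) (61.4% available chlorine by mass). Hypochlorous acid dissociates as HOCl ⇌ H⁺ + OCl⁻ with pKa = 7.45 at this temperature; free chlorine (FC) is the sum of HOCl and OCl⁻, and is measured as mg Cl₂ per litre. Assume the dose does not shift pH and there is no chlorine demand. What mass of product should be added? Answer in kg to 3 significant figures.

Volume: 203,000 US gal × 3.785 L/gal = 768,355 L.
[OCl⁻]/[HOCl] = 10^(pH − pKa) = 10^(7.58 − 7.45) = 1.349; fraction as HOCl = 1/(1 + 1.349) = 0.4257.
Free chlorine required for 2.71 ppm HOCl: 2.71 / 0.4257 = 6.366 ppm.
FC to add: 6.366 − 0.6 = 5.766 mg/L as Cl₂.
Cl₂ equivalent: 5.766 mg/L × 768,355 L = 4430 g.
Product at 61.4% available Cl: 4430 / 0.614 = 7215 g.

7.22 kg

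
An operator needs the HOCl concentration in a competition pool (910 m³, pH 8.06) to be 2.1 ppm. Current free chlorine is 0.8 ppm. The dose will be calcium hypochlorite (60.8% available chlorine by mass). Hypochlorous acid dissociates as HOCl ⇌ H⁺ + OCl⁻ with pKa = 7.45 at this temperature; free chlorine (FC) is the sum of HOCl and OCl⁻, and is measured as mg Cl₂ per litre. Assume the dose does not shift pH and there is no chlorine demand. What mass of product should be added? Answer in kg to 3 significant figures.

14.8 kg

Volume: 910 m³ = 910,000 L.
[OCl⁻]/[HOCl] = 10^(pH − pKa) = 10^(8.06 − 7.45) = 4.074; fraction as HOCl = 1/(1 + 4.074) = 0.1971.
Free chlorine required for 2.1 ppm HOCl: 2.1 / 0.1971 = 10.65 ppm.
FC to add: 10.65 − 0.8 = 9.855 mg/L as Cl₂.
Cl₂ equivalent: 9.855 mg/L × 910,000 L = 8968 g.
Product at 60.8% available Cl: 8968 / 0.608 = 14,750 g.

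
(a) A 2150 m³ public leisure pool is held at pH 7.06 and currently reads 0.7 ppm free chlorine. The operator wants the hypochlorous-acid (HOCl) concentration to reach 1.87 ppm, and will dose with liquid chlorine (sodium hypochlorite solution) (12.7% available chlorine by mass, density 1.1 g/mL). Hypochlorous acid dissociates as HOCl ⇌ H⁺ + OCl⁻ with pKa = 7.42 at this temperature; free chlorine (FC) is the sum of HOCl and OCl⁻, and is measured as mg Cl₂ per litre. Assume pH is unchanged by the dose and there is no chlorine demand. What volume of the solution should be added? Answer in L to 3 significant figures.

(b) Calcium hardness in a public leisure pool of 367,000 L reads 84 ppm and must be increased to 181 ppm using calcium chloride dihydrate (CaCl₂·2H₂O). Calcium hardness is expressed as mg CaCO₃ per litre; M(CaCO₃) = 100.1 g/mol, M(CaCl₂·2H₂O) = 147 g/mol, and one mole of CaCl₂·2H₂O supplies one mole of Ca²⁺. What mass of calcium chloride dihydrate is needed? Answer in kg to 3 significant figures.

(a) Volume: 2150 m³ = 2,150,000 L.
(a) [OCl⁻]/[HOCl] = 10^(pH − pKa) = 10^(7.06 − 7.42) = 0.4365; fraction as HOCl = 1/(1 + 0.4365) = 0.6961.
(a) Free chlorine required for 1.87 ppm HOCl: 1.87 / 0.6961 = 2.686 ppm.
(a) FC to add: 2.686 − 0.7 = 1.986 mg/L as Cl₂.
(a) Cl₂ equivalent: 1.986 mg/L × 2,150,000 L = 4271 g.
(a) Product at 12.7% available Cl: 4271 / 0.127 = 33,630 g.
(a) Volume: 33,630 g ÷ 1.1 g/mL = 30,570 mL.

(b) Hardness to add: (181 − 84) = 97 mg/L as CaCO₃ × 367,000 L = 35,600 g as CaCO₃.
(b) Moles of Ca²⁺ (1 mol Ca²⁺ ≡ 1 mol CaCO₃): 35,600 / 100.1 g/mol = 355.6 mol.
(b) Mass of CaCl₂·2H₂O: 355.6 × 147 = 52,280 g.

(a) 30.6 L; (b) 52.3 kg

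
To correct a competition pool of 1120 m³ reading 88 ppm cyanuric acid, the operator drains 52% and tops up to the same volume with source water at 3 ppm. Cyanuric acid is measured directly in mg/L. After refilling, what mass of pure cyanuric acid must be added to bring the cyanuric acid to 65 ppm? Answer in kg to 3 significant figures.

Volume: 1120 m³ = 1,120,000 L.
After draining 52% and refilling: 88 × 0.48 + 3 × 0.52 = 43.8 ppm.
Deficit to target: 65 − 43.8 = 21.2 mg/L.
Mass: 21.2 mg/L × 1,120,000 L = 23,740 g cyanuric acid.

23.7 kg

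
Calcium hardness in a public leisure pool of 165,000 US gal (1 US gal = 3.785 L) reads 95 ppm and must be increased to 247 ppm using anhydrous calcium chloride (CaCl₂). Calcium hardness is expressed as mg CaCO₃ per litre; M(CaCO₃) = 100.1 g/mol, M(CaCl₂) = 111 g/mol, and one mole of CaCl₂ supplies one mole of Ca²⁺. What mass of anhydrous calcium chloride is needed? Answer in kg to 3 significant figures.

105 kg

Volume: 165,000 US gal × 3.785 L/gal = 624,525 L.
Hardness to add: (247 − 95) = 152 mg/L as CaCO₃ × 624,525 L = 94,930 g as CaCO₃.
Moles of Ca²⁺ (1 mol Ca²⁺ ≡ 1 mol CaCO₃): 94,930 / 100.1 g/mol = 948.3 mol.
Mass of CaCl₂: 948.3 × 111 = 105,300 g.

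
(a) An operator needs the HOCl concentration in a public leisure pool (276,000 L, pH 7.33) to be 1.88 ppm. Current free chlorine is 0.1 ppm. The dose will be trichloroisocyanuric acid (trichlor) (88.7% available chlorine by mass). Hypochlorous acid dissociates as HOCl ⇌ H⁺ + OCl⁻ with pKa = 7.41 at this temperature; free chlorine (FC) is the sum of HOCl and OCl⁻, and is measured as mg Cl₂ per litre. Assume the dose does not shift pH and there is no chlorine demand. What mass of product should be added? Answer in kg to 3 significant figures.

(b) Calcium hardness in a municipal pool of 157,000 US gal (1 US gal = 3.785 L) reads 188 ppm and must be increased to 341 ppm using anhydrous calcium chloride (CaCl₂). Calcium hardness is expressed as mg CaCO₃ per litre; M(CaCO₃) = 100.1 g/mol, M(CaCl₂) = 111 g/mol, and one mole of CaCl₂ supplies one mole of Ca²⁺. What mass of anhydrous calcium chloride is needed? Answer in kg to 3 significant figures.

(a) 1.04 kg; (b) 101 kg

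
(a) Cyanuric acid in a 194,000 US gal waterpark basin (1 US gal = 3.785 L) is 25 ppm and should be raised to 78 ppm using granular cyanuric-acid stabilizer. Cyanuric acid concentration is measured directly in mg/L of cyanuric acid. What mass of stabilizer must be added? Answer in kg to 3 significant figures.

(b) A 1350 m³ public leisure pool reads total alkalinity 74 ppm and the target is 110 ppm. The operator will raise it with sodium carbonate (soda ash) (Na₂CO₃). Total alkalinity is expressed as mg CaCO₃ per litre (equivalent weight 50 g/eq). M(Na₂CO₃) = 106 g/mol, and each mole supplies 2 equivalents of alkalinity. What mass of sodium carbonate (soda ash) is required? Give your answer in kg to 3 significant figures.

(a) 38.9 kg; (b) 51.5 kg

(a) Volume: 194,000 US gal × 3.785 L/gal = 734,290 L.
(a) CYA to add: (78 − 25) = 53 mg/L × 734,290 L = 38,920 g cyanuric acid.

(b) Volume: 1350 m³ = 1,350,000 L.
(b) Alkalinity to add: (110 − 74) = 36 mg/L as CaCO₃ × 1,350,000 L = 48,600 g as CaCO₃.
(b) Equivalents: 48,600 g ÷ 50 g/eq = 972 eq.
(b) Each mole of Na₂CO₃ supplies 2 eq, so 972 / 2 = 486 mol.
(b) Mass: 486 mol × 106 g/mol = 51,520 g.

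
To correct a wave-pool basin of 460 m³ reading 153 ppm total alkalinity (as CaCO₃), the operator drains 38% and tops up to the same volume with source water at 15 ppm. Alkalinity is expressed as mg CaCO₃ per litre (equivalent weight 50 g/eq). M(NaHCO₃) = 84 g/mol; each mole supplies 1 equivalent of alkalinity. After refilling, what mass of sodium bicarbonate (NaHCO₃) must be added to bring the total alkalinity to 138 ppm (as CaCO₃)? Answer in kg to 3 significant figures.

28.9 kg

Volume: 460 m³ = 460,000 L.
After draining 38% and refilling: 153 × 0.62 + 15 × 0.38 = 100.56 ppm.
Deficit to target: 138 − 100.56 = 37.44 mg/L.
As CaCO₃: 37.44 mg/L × 460,000 L = 17,220 g; ÷ 50 g/eq ÷ 1 = 344.4 mol NaHCO₃.
Mass: 344.4 × 84 = 28,930 g.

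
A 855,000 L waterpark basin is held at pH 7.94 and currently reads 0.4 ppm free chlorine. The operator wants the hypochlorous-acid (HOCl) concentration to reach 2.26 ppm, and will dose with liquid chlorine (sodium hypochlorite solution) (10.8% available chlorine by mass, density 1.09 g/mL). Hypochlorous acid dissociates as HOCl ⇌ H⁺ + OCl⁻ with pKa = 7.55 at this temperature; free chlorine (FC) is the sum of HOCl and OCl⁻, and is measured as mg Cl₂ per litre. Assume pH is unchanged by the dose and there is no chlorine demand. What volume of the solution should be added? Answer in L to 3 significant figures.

53.8 L

[OCl⁻]/[HOCl] = 10^(pH − pKa) = 10^(7.94 − 7.55) = 2.455; fraction as HOCl = 1/(1 + 2.455) = 0.2895.
Free chlorine required for 2.26 ppm HOCl: 2.26 / 0.2895 = 7.808 ppm.
FC to add: 7.808 − 0.4 = 7.408 mg/L as Cl₂.
Cl₂ equivalent: 7.408 mg/L × 855,000 L = 6334 g.
Product at 10.8% available Cl: 6334 / 0.108 = 58,640 g.
Volume: 58,640 g ÷ 1.09 g/mL = 53,800 mL.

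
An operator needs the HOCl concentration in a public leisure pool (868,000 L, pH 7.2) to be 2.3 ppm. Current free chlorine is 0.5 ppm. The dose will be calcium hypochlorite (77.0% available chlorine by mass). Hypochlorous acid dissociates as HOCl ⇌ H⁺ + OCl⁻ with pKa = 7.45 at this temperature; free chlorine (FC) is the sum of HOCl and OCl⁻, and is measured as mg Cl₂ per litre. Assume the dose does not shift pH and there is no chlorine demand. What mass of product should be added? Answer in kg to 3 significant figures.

[OCl⁻]/[HOCl] = 10^(pH − pKa) = 10^(7.2 − 7.45) = 0.5623; fraction as HOCl = 1/(1 + 0.5623) = 0.6401.
Free chlorine required for 2.3 ppm HOCl: 2.3 / 0.6401 = 3.593 ppm.
FC to add: 3.593 − 0.5 = 3.093 mg/L as Cl₂.
Cl₂ equivalent: 3.093 mg/L × 868,000 L = 2685 g.
Product at 77.0% available Cl: 2685 / 0.77 = 3487 g.

3.49 kg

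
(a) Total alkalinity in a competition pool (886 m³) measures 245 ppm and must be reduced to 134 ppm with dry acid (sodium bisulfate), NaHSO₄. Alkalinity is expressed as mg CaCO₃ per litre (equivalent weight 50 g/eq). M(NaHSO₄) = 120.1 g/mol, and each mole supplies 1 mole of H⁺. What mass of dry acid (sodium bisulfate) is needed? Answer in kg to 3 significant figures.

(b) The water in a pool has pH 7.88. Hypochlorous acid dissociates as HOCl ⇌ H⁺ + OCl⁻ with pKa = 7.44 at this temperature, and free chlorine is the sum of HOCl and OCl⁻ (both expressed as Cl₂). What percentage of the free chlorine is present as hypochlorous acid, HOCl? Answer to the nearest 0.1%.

(a) Volume: 886 m³ = 886,000 L.
(a) Alkalinity to neutralize: (245 − 134) = 111 mg/L as CaCO₃ × 886,000 L = 98,350 g as CaCO₃.
(a) Equivalents of H⁺ required: 98,350 ÷ 50 g/eq = 1967 eq = 1967 mol NaHSO₄.
(a) Mass of NaHSO₄: 1967 × 120.1 = 236,200 g.

(b) [OCl⁻]/[HOCl] = 10^(pH − pKa) = 10^(7.88 − 7.44) = 10^0.44 = 2.754.
(b) Fraction as HOCl = 1 / (1 + 2.754) = 0.2664.

(a) 236 kg; (b) 26.6%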